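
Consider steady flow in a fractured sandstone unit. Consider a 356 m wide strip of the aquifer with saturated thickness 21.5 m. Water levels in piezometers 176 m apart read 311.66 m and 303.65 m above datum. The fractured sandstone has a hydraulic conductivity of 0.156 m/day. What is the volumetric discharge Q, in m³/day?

Cross-sectional area A = 356 × 21.5 = 7654 m².
Hydraulic gradient i = (311.66 − 303.65) / 176 = 8.01 / 176 = 0.04551.
Darcy's law: Q = K · A · i = 0.1560 × 7654 × 0.04551 = 54.34 m³/day.

54.3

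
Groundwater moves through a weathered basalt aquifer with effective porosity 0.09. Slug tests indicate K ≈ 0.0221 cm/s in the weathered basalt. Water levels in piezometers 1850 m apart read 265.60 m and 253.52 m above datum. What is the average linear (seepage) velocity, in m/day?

Convert K: 0.0221 cm/s × 864 = 19.09 m/day.
Hydraulic gradient i = (265.60 − 253.52) / 1850 = 12.08 / 1850 = 0.006530.
Darcy flux q = K · i = 19.09 × 0.006530 = 0.1247 m/day.
Seepage velocity v = q / n_e = 0.1247 / 0.09 = 1.385 m/day.

1.39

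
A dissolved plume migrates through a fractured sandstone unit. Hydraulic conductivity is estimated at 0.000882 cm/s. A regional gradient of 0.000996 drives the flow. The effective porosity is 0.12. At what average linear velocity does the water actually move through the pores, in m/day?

Convert K: 0.000882 cm/s × 864 = 0.7620 m/day.
Hydraulic gradient i = 0.000996.
Darcy flux q = K · i = 0.7620 × 0.0009960 = 0.0007590 m/day.
Seepage velocity v = q / n_e = 0.0007590 / 0.12 = 0.006325 m/day.

0.00632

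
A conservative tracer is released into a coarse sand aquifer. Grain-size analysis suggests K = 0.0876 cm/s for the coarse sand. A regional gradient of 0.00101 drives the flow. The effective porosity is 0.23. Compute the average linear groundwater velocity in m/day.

0.332

Convert K: 0.0876 cm/s × 864 = 75.69 m/day.
Hydraulic gradient i = 0.00101.
Darcy flux q = K · i = 75.69 × 0.001010 = 0.07644 m/day.
Seepage velocity v = q / n_e = 0.07644 / 0.23 = 0.3324 m/day.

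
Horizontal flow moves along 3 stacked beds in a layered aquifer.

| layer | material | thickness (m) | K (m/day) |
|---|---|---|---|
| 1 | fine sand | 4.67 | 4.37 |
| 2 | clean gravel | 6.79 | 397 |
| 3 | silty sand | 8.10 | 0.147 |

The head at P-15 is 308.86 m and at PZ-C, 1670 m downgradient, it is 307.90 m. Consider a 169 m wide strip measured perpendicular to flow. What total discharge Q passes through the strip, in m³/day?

Flow is parallel to layering, so each bed carries its own Darcy discharge and the transmissivities add.
Σ(K_i·b_i) = 4.37×4.67 + 397×6.79 + 0.147×8.10 = 2717 m²/day.
Hydraulic gradient i = (308.86 − 307.90) / 1670 = 0.96 / 1670 = 0.0005749.
Q = Σ(K_i·b_i) · W · i = 2717 × 169 × 0.0005749 = 264.0 m³/day.

264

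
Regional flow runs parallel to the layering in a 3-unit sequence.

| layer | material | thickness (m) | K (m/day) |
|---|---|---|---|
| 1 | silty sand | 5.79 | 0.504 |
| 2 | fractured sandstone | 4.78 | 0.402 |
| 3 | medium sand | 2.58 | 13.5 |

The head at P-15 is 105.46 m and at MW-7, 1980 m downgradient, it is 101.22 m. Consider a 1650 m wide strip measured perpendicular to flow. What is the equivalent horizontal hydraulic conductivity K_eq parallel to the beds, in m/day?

3.02

Flow is parallel to layering, so each bed carries its own Darcy discharge and the transmissivities add.
Σ(K_i·b_i) = 0.504×5.79 + 0.402×4.78 + 13.5×2.58 = 39.67 m²/day.
Total thickness b = 13.15 m, so K_eq = Σ(K_i·b_i)/b = 3.017 m/day.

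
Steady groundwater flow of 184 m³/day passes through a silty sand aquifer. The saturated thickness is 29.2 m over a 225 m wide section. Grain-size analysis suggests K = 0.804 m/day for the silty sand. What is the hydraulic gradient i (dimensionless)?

Cross-sectional area A = 225 × 29.2 = 6570 m².
From Q = K·A·i, i = Q / (K·A) = 184 / (0.8040 × 6570) = 0.03483.

0.0348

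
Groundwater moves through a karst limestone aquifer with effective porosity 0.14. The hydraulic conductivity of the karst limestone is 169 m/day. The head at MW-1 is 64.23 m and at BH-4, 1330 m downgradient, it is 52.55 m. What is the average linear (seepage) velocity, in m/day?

Hydraulic gradient i = (64.23 − 52.55) / 1330 = 11.68 / 1330 = 0.008782.
Darcy flux q = K · i = 169.0 × 0.008782 = 1.484 m/day.
Seepage velocity v = q / n_e = 1.484 / 0.14 = 10.60 m/day.

10.6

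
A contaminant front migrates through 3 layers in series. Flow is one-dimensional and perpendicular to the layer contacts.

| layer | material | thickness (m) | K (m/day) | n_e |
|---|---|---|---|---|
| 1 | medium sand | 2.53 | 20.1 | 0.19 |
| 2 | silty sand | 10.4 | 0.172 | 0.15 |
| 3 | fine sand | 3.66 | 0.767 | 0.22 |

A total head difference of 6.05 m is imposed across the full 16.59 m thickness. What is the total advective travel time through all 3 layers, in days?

30.7

With flow normal to the layers, continuity requires the same specific discharge q through every layer.
Σ(b_i/K_i) = 2.53/20.1 + 10.4/0.172 + 3.66/0.767 = 65.36 d.
q = Δh / Σ(b_i/K_i) = 6.05 / 65.36 = 0.09256 m/day.
In each layer the seepage velocity is v_i = q/n_i, so the layer transit time is t_i = b_i·n_i / q:
  layer 1 (medium sand): t_1 = 2.53 × 0.19 / 0.09256 = 5.193 d
  layer 2 (silty sand): t_2 = 10.4 × 0.15 / 0.09256 = 16.85 d
  layer 3 (fine sand): t_3 = 3.66 × 0.22 / 0.09256 = 8.699 d
Total t = Σ t_i = 30.75 days.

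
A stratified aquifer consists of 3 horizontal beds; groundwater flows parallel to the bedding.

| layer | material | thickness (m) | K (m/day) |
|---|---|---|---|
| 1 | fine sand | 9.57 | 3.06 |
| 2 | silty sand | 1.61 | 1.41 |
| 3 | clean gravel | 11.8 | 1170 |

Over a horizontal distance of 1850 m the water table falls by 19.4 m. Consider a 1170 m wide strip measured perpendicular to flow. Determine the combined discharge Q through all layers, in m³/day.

Flow is parallel to layering, so each bed carries its own Darcy discharge and the transmissivities add.
Σ(K_i·b_i) = 3.06×9.57 + 1.41×1.61 + 1170×11.8 = 13838 m²/day.
Hydraulic gradient i = Δh / L = 19.4 / 1850 = 0.01049.
Q = Σ(K_i·b_i) · W · i = 13838 × 1170 × 0.01049 = 1.698e+05 m³/day.

170000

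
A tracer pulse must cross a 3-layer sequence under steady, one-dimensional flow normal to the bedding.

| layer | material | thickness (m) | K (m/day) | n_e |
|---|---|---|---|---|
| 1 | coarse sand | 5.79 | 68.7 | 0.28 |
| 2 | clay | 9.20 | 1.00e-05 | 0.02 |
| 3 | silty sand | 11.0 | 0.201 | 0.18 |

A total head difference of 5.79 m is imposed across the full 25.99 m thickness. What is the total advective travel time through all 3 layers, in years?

With flow normal to the layers, continuity requires the same specific discharge q through every layer.
Σ(b_i/K_i) = 5.79/68.7 + 9.20/1.00e-05 + 11.0/0.201 = 9.201e+05 d.
q = Δh / Σ(b_i/K_i) = 5.79 / 9.201e+05 = 6.293e-06 m/day.
In each layer the seepage velocity is v_i = q/n_i, so the layer transit time is t_i = b_i·n_i / q:
  layer 1 (coarse sand): t_1 = 5.79 × 0.28 / 6.293e-06 = 2.576e+05 d
  layer 2 (clay): t_2 = 9.20 × 0.02 / 6.293e-06 = 29238 d
  layer 3 (silty sand): t_3 = 11.0 × 0.18 / 6.293e-06 = 3.146e+05 d
Total t = Σ t_i = 6.015e+05 days = 1647 years.

1650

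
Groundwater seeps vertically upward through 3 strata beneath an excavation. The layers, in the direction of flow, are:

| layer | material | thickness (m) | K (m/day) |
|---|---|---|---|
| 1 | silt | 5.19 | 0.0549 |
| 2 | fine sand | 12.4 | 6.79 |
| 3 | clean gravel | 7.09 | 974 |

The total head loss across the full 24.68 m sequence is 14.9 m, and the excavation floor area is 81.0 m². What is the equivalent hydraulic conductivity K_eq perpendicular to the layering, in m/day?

0.256

Flow is perpendicular to layering, so the layers act in series and the equivalent K is the thickness-weighted harmonic mean.
Total thickness L = 5.19 + 12.4 + 7.09 = 24.68 m.
Σ(b_i/K_i) = 5.19/0.0549 + 12.4/6.79 + 7.09/974 = 96.37 d.
K_eq = L / Σ(b_i/K_i) = 24.68 / 96.37 = 0.2561 m/day.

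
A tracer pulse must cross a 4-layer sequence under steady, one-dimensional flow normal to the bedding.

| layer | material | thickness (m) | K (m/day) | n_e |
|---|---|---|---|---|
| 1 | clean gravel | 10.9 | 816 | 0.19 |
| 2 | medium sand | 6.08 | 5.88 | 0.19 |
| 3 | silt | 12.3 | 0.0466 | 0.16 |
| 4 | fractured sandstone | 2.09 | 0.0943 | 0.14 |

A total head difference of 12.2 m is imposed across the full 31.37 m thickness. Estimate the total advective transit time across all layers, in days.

With flow normal to the layers, continuity requires the same specific discharge q through every layer.
Σ(b_i/K_i) = 10.9/816 + 6.08/5.88 + 12.3/0.0466 + 2.09/0.0943 = 287.2 d.
q = Δh / Σ(b_i/K_i) = 12.2 / 287.2 = 0.04249 m/day.
In each layer the seepage velocity is v_i = q/n_i, so the layer transit time is t_i = b_i·n_i / q:
  layer 1 (clean gravel): t_1 = 10.9 × 0.19 / 0.04249 = 48.75 d
  layer 2 (medium sand): t_2 = 6.08 × 0.19 / 0.04249 = 27.19 d
  layer 3 (silt): t_3 = 12.3 × 0.16 / 0.04249 = 46.32 d
  layer 4 (fractured sandstone): t_4 = 2.09 × 0.14 / 0.04249 = 6.887 d
Total t = Σ t_i = 129.1 days.

129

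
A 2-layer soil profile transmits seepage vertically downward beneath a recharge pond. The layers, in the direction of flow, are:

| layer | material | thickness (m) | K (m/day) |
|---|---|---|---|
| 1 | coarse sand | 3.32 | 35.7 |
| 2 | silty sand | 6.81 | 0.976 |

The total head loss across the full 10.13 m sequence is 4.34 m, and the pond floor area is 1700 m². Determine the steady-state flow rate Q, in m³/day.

1040

Flow is perpendicular to layering, so the layers act in series and the equivalent K is the thickness-weighted harmonic mean.
Total thickness L = 3.32 + 6.81 = 10.13 m.
Σ(b_i/K_i) = 3.32/35.7 + 6.81/0.976 = 7.070 d.
K_eq = L / Σ(b_i/K_i) = 10.13 / 7.070 = 1.433 m/day.
Q = K_eq · A · (Δh/L) = 1.433 × 1700 × (4.34/10.13) = 1043 m³/day.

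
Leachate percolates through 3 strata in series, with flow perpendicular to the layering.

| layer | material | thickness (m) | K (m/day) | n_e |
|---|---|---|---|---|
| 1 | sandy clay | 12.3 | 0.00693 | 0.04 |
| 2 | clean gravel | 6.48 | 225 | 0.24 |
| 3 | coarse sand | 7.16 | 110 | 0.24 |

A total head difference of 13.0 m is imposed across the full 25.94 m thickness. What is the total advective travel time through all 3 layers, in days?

514

With flow normal to the layers, continuity requires the same specific discharge q through every layer.
Σ(b_i/K_i) = 12.3/0.00693 + 6.48/225 + 7.16/110 = 1775 d.
q = Δh / Σ(b_i/K_i) = 13.0 / 1775 = 0.007324 m/day.
In each layer the seepage velocity is v_i = q/n_i, so the layer transit time is t_i = b_i·n_i / q:
  layer 1 (sandy clay): t_1 = 12.3 × 0.04 / 0.007324 = 67.18 d
  layer 2 (clean gravel): t_2 = 6.48 × 0.24 / 0.007324 = 212.3 d
  layer 3 (coarse sand): t_3 = 7.16 × 0.24 / 0.007324 = 234.6 d
Total t = Σ t_i = 514.1 days.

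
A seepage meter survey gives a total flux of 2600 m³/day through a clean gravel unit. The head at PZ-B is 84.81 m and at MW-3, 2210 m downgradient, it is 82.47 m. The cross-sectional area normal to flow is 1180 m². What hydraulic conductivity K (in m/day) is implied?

Hydraulic gradient i = (84.81 − 82.47) / 2210 = 2.34 / 2210 = 0.001059.
From Q = K·A·i, K = Q / (A·i) = 2600 / (1180 × 0.001059) = 2081 m/day.

2080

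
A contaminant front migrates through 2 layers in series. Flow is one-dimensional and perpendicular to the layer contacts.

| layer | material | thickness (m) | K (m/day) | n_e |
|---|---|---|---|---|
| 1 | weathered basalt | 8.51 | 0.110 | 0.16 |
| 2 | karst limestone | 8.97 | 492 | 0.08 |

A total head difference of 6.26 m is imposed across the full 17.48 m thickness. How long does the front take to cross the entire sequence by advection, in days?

25.7

With flow normal to the layers, continuity requires the same specific discharge q through every layer.
Σ(b_i/K_i) = 8.51/0.110 + 8.97/492 = 77.38 d.
q = Δh / Σ(b_i/K_i) = 6.26 / 77.38 = 0.08090 m/day.
In each layer the seepage velocity is v_i = q/n_i, so the layer transit time is t_i = b_i·n_i / q:
  layer 1 (weathered basalt): t_1 = 8.51 × 0.16 / 0.08090 = 16.83 d
  layer 2 (karst limestone): t_2 = 8.97 × 0.08 / 0.08090 = 8.870 d
Total t = Σ t_i = 25.70 days.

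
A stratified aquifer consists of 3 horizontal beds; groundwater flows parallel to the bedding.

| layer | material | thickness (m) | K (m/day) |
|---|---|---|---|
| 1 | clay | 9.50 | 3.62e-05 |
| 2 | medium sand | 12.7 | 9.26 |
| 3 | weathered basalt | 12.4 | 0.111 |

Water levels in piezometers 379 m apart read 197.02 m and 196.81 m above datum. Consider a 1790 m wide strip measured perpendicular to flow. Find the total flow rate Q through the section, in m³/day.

Flow is parallel to layering, so each bed carries its own Darcy discharge and the transmissivities add.
Σ(K_i·b_i) = 3.62e-05×9.50 + 9.26×12.7 + 0.111×12.4 = 119.0 m²/day.
Hydraulic gradient i = (197.02 − 196.81) / 379 = 0.21 / 379 = 0.0005541.
Q = Σ(K_i·b_i) · W · i = 119.0 × 1790 × 0.0005541 = 118.0 m³/day.

118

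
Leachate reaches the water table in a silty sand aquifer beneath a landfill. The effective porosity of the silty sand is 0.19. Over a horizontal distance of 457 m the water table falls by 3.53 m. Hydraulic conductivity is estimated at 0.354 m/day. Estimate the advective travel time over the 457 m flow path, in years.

Hydraulic gradient i = Δh / L = 3.53 / 457 = 0.007724.
Darcy flux q = K · i = 0.3540 × 0.007724 = 0.002734 m/day.
Seepage velocity v = q / n_e = 0.002734 / 0.19 = 0.01439 m/day.
Travel time t = L / v = 457 / 0.01439 = 31755 days = 86.94 years.

86.9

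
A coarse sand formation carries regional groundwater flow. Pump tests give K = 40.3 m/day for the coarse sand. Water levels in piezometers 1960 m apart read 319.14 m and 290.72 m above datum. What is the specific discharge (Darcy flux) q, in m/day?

Hydraulic gradient i = (319.14 − 290.72) / 1960 = 28.42 / 1960 = 0.01450.
Specific discharge q = K · i = 40.30 × 0.01450 = 0.5844 m/day.

0.584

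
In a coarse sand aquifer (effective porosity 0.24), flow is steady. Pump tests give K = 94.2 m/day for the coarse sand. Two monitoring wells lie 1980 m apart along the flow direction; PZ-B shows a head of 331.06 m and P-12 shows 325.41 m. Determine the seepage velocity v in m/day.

1.12

Hydraulic gradient i = (331.06 − 325.41) / 1980 = 5.65 / 1980 = 0.002854.
Darcy flux q = K · i = 94.20 × 0.002854 = 0.2688 m/day.
Seepage velocity v = q / n_e = 0.2688 / 0.24 = 1.120 m/day.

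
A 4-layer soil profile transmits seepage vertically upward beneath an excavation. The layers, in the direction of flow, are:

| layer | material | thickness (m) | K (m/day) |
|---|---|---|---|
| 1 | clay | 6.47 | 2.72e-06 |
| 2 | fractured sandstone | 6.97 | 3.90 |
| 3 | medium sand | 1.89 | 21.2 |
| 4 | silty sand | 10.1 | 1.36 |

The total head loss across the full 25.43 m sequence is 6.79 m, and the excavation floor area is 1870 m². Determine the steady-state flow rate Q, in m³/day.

Flow is perpendicular to layering, so the layers act in series and the equivalent K is the thickness-weighted harmonic mean.
Total thickness L = 6.47 + 6.97 + 1.89 + 10.1 = 25.43 m.
Σ(b_i/K_i) = 6.47/2.72e-06 + 6.97/3.90 + 1.89/21.2 + 10.1/1.36 = 2.379e+06 d.
K_eq = L / Σ(b_i/K_i) = 25.43 / 2.379e+06 = 1.069e-05 m/day.
Q = K_eq · A · (Δh/L) = 1.069e-05 × 1870 × (6.79/25.43) = 0.005338 m³/day.

0.00534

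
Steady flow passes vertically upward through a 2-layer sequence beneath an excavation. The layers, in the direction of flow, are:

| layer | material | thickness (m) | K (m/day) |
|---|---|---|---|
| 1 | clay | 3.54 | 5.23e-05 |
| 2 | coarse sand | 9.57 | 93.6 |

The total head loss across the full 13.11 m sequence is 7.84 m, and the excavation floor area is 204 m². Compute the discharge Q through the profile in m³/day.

Flow is perpendicular to layering, so the layers act in series and the equivalent K is the thickness-weighted harmonic mean.
Total thickness L = 3.54 + 9.57 = 13.11 m.
Σ(b_i/K_i) = 3.54/5.23e-05 + 9.57/93.6 = 67687 d.
K_eq = L / Σ(b_i/K_i) = 13.11 / 67687 = 0.0001937 m/day.
Q = K_eq · A · (Δh/L) = 0.0001937 × 204 × (7.84/13.11) = 0.02363 m³/day.

0.0236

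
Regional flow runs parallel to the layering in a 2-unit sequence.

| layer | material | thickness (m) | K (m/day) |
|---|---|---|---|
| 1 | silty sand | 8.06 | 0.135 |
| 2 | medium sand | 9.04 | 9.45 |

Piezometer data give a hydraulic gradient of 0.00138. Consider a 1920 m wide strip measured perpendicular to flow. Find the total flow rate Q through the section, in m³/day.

229

Flow is parallel to layering, so each bed carries its own Darcy discharge and the transmissivities add.
Σ(K_i·b_i) = 0.135×8.06 + 9.45×9.04 = 86.52 m²/day.
Hydraulic gradient i = 0.00138.
Q = Σ(K_i·b_i) · W · i = 86.52 × 1920 × 0.001380 = 229.2 m³/day.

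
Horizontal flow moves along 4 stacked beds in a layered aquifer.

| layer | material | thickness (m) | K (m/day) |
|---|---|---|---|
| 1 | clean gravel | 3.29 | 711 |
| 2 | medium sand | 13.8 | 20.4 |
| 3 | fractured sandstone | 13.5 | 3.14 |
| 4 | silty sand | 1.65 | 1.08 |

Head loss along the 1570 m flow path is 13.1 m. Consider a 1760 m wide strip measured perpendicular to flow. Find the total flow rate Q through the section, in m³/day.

Flow is parallel to layering, so each bed carries its own Darcy discharge and the transmissivities add.
Σ(K_i·b_i) = 711×3.29 + 20.4×13.8 + 3.14×13.5 + 1.08×1.65 = 2665 m²/day.
Hydraulic gradient i = Δh / L = 13.1 / 1570 = 0.008344.
Q = Σ(K_i·b_i) · W · i = 2665 × 1760 × 0.008344 = 39135 m³/day.

39100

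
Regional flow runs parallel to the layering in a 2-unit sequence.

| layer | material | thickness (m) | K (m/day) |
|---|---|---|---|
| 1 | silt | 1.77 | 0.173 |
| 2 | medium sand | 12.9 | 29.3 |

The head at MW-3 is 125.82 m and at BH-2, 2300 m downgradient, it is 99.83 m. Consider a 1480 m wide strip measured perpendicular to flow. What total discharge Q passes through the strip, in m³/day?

6330

Flow is parallel to layering, so each bed carries its own Darcy discharge and the transmissivities add.
Σ(K_i·b_i) = 0.173×1.77 + 29.3×12.9 = 378.3 m²/day.
Hydraulic gradient i = (125.82 − 99.83) / 2300 = 25.99 / 2300 = 0.01130.
Q = Σ(K_i·b_i) · W · i = 378.3 × 1480 × 0.01130 = 6326 m³/day.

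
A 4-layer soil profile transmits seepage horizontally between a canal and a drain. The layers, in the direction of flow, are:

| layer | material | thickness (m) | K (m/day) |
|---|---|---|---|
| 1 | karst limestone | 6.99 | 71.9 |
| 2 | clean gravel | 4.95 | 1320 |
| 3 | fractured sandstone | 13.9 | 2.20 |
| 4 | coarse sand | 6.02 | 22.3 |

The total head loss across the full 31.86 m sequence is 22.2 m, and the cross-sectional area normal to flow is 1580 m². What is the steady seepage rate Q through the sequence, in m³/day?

Flow is perpendicular to layering, so the layers act in series and the equivalent K is the thickness-weighted harmonic mean.
Total thickness L = 6.99 + 4.95 + 13.9 + 6.02 = 31.86 m.
Σ(b_i/K_i) = 6.99/71.9 + 4.95/1320 + 13.9/2.20 + 6.02/22.3 = 6.689 d.
K_eq = L / Σ(b_i/K_i) = 31.86 / 6.689 = 4.763 m/day.
Q = K_eq · A · (Δh/L) = 4.763 × 1580 × (22.2/31.86) = 5244 m³/day.

5240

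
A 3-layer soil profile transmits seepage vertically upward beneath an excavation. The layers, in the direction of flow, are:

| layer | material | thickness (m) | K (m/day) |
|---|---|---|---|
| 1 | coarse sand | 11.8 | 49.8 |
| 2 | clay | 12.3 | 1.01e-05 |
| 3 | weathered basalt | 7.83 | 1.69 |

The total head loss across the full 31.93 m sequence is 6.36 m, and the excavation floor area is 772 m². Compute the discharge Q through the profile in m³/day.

0.00403

Flow is perpendicular to layering, so the layers act in series and the equivalent K is the thickness-weighted harmonic mean.
Total thickness L = 11.8 + 12.3 + 7.83 = 31.93 m.
Σ(b_i/K_i) = 11.8/49.8 + 12.3/1.01e-05 + 7.83/1.69 = 1.218e+06 d.
K_eq = L / Σ(b_i/K_i) = 31.93 / 1.218e+06 = 2.622e-05 m/day.
Q = K_eq · A · (Δh/L) = 2.622e-05 × 772 × (6.36/31.93) = 0.004032 m³/day.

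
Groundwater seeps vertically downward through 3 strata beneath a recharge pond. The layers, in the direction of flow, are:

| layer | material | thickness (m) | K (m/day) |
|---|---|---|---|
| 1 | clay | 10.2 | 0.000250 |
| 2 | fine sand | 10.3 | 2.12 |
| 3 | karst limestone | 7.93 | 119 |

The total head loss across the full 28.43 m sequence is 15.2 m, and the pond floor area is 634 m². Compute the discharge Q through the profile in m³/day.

Flow is perpendicular to layering, so the layers act in series and the equivalent K is the thickness-weighted harmonic mean.
Total thickness L = 10.2 + 10.3 + 7.93 = 28.43 m.
Σ(b_i/K_i) = 10.2/0.000250 + 10.3/2.12 + 7.93/119 = 40805 d.
K_eq = L / Σ(b_i/K_i) = 28.43 / 40805 = 0.0006967 m/day.
Q = K_eq · A · (Δh/L) = 0.0006967 × 634 × (15.2/28.43) = 0.2362 m³/day.

0.236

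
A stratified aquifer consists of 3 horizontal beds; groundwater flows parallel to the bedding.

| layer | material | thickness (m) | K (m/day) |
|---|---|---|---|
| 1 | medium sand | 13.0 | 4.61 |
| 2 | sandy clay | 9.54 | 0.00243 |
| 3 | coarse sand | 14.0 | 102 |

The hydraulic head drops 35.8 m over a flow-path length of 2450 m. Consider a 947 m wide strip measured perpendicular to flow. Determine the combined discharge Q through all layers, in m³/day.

Flow is parallel to layering, so each bed carries its own Darcy discharge and the transmissivities add.
Σ(K_i·b_i) = 4.61×13.0 + 0.00243×9.54 + 102×14.0 = 1488 m²/day.
Hydraulic gradient i = Δh / L = 35.8 / 2450 = 0.01461.
Q = Σ(K_i·b_i) · W · i = 1488 × 947 × 0.01461 = 20590 m³/day.

20600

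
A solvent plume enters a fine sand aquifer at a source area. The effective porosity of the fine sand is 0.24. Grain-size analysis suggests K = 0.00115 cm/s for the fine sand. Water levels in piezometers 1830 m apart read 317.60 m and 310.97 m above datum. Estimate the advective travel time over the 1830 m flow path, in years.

334

Convert K: 0.00115 cm/s × 864 = 0.9936 m/day.
Hydraulic gradient i = (317.60 − 310.97) / 1830 = 6.63 / 1830 = 0.003623.
Darcy flux q = K · i = 0.9936 × 0.003623 = 0.003600 m/day.
Seepage velocity v = q / n_e = 0.003600 / 0.24 = 0.01500 m/day.
Travel time t = L / v = 1830 / 0.01500 = 1.220e+05 days = 334.0 years.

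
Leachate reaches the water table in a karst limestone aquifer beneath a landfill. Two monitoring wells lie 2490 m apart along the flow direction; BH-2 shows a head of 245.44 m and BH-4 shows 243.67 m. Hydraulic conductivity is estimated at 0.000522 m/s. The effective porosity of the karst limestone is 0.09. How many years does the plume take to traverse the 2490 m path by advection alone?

Convert K: 0.000522 m/s × 86400 = 45.10 m/day.
Hydraulic gradient i = (245.44 − 243.67) / 2490 = 1.77 / 2490 = 0.0007108.
Darcy flux q = K · i = 45.10 × 0.0007108 = 0.03206 m/day.
Seepage velocity v = q / n_e = 0.03206 / 0.09 = 0.3562 m/day.
Travel time t = L / v = 2490 / 0.3562 = 6990 days = 19.14 years.

19.1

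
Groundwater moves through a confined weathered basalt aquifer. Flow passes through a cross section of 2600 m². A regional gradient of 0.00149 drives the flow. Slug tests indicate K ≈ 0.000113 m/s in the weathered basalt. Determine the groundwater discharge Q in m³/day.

Convert K: 0.000113 m/s × 86400 = 9.763 m/day.
Hydraulic gradient i = 0.00149.
Darcy's law: Q = K · A · i = 9.763 × 2600 × 0.001490 = 37.82 m³/day.

37.8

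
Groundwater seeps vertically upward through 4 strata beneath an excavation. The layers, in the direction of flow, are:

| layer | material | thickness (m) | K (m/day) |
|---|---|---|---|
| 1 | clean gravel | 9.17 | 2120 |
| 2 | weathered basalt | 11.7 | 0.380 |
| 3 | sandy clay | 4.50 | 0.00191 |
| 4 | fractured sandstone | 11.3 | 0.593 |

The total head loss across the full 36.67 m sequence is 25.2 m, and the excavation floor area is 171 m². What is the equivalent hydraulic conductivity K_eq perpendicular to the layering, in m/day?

0.0152

Flow is perpendicular to layering, so the layers act in series and the equivalent K is the thickness-weighted harmonic mean.
Total thickness L = 9.17 + 11.7 + 4.50 + 11.3 = 36.67 m.
Σ(b_i/K_i) = 9.17/2120 + 11.7/0.380 + 4.50/0.00191 + 11.3/0.593 = 2406 d.
K_eq = L / Σ(b_i/K_i) = 36.67 / 2406 = 0.01524 m/day.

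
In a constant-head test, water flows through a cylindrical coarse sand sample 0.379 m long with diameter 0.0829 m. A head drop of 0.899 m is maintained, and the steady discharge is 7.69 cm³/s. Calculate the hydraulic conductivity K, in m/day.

Cross-sectional area A = π·(d/2)² = π × (0.0829/2)² = 0.005398 m².
Convert discharge: 7.69 cm³/s = 7.690e-06 m³/s.
Darcy's law rearranged: K = Q·L / (A·Δh) = 7.690e-06 × 0.379 / (0.005398 × 0.899) = 0.0006006 m/s = 51.89 m/day.

51.9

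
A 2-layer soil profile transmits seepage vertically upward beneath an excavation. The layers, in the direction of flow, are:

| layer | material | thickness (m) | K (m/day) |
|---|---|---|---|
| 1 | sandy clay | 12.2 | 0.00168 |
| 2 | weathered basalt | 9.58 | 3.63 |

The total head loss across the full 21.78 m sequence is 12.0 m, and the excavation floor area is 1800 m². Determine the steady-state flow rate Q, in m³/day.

2.97

Flow is perpendicular to layering, so the layers act in series and the equivalent K is the thickness-weighted harmonic mean.
Total thickness L = 12.2 + 9.58 = 21.78 m.
Σ(b_i/K_i) = 12.2/0.00168 + 9.58/3.63 = 7265 d.
K_eq = L / Σ(b_i/K_i) = 21.78 / 7265 = 0.002998 m/day.
Q = K_eq · A · (Δh/L) = 0.002998 × 1800 × (12.0/21.78) = 2.973 m³/day.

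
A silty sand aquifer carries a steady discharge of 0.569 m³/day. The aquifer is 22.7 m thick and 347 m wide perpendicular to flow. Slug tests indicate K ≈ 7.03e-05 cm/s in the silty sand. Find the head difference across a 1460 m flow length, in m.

1.74

Convert K: 7.03e-05 cm/s × 864 = 0.06074 m/day.
Cross-sectional area A = 347 × 22.7 = 7877 m².
From Q = K·A·i, i = Q / (K·A) = 0.569 / (0.06074 × 7877) = 0.001189.
Head loss Δh = i · L = 0.001189 × 1460 = 1.736 m.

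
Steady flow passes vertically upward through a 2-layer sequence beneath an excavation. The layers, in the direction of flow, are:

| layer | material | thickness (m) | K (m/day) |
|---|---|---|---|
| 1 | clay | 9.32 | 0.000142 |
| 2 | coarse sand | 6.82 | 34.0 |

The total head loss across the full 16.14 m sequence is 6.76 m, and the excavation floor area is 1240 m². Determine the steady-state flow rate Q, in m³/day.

Flow is perpendicular to layering, so the layers act in series and the equivalent K is the thickness-weighted harmonic mean.
Total thickness L = 9.32 + 6.82 = 16.14 m.
Σ(b_i/K_i) = 9.32/0.000142 + 6.82/34.0 = 65634 d.
K_eq = L / Σ(b_i/K_i) = 16.14 / 65634 = 0.0002459 m/day.
Q = K_eq · A · (Δh/L) = 0.0002459 × 1240 × (6.76/16.14) = 0.1277 m³/day.

0.128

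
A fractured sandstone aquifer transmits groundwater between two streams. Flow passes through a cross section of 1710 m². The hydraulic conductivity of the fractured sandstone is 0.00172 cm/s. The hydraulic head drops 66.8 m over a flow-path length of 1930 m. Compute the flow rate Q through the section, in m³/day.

Convert K: 0.00172 cm/s × 864 = 1.486 m/day.
Hydraulic gradient i = Δh / L = 66.8 / 1930 = 0.03461.
Darcy's law: Q = K · A · i = 1.486 × 1710 × 0.03461 = 87.95 m³/day.

88.0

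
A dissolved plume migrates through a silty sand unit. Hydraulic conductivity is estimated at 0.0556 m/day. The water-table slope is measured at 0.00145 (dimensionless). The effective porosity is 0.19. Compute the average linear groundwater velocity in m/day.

0.000424

Hydraulic gradient i = 0.00145.
Darcy flux q = K · i = 0.05560 × 0.001450 = 8.062e-05 m/day.
Seepage velocity v = q / n_e = 8.062e-05 / 0.19 = 0.0004243 m/day.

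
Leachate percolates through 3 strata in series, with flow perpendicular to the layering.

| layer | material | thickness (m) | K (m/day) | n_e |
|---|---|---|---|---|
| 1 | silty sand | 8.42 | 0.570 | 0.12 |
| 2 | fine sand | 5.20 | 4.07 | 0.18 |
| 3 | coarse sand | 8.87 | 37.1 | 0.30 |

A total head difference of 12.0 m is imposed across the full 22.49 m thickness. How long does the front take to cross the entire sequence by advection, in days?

6.25

With flow normal to the layers, continuity requires the same specific discharge q through every layer.
Σ(b_i/K_i) = 8.42/0.570 + 5.20/4.07 + 8.87/37.1 = 16.29 d.
q = Δh / Σ(b_i/K_i) = 12.0 / 16.29 = 0.7367 m/day.
In each layer the seepage velocity is v_i = q/n_i, so the layer transit time is t_i = b_i·n_i / q:
  layer 1 (silty sand): t_1 = 8.42 × 0.12 / 0.7367 = 1.372 d
  layer 2 (fine sand): t_2 = 5.20 × 0.18 / 0.7367 = 1.271 d
  layer 3 (coarse sand): t_3 = 8.87 × 0.30 / 0.7367 = 3.612 d
Total t = Σ t_i = 6.254 days.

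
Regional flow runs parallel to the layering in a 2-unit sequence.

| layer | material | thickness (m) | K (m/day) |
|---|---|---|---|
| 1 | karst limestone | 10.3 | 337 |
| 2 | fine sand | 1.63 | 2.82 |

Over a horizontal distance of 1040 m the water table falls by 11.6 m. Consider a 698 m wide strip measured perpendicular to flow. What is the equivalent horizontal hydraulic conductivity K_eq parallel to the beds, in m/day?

291

Flow is parallel to layering, so each bed carries its own Darcy discharge and the transmissivities add.
Σ(K_i·b_i) = 337×10.3 + 2.82×1.63 = 3476 m²/day.
Total thickness b = 11.93 m, so K_eq = Σ(K_i·b_i)/b = 291.3 m/day.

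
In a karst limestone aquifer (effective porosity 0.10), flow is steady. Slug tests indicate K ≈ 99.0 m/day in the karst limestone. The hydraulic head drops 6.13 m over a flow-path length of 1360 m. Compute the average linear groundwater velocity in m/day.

Hydraulic gradient i = Δh / L = 6.13 / 1360 = 0.004507.
Darcy flux q = K · i = 99.00 × 0.004507 = 0.4462 m/day.
Seepage velocity v = q / n_e = 0.4462 / 0.10 = 4.462 m/day.

4.46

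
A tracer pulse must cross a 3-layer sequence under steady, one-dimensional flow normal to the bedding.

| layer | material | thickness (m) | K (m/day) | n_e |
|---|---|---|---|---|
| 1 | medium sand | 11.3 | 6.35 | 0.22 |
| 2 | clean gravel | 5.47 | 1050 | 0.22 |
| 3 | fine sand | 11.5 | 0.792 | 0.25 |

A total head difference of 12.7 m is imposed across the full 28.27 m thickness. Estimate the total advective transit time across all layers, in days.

With flow normal to the layers, continuity requires the same specific discharge q through every layer.
Σ(b_i/K_i) = 11.3/6.35 + 5.47/1050 + 11.5/0.792 = 16.30 d.
q = Δh / Σ(b_i/K_i) = 12.7 / 16.30 = 0.7789 m/day.
In each layer the seepage velocity is v_i = q/n_i, so the layer transit time is t_i = b_i·n_i / q:
  layer 1 (medium sand): t_1 = 11.3 × 0.22 / 0.7789 = 3.192 d
  layer 2 (clean gravel): t_2 = 5.47 × 0.22 / 0.7789 = 1.545 d
  layer 3 (fine sand): t_3 = 11.5 × 0.25 / 0.7789 = 3.691 d
Total t = Σ t_i = 8.428 days.

8.43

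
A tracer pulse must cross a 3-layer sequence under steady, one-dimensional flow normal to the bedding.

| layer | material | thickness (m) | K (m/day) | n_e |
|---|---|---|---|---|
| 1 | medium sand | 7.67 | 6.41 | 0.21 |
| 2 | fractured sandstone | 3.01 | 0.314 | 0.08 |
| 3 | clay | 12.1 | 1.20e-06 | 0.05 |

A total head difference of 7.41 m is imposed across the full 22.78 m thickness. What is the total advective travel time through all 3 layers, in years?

With flow normal to the layers, continuity requires the same specific discharge q through every layer.
Σ(b_i/K_i) = 7.67/6.41 + 3.01/0.314 + 12.1/1.20e-06 = 1.008e+07 d.
q = Δh / Σ(b_i/K_i) = 7.41 / 1.008e+07 = 7.349e-07 m/day.
In each layer the seepage velocity is v_i = q/n_i, so the layer transit time is t_i = b_i·n_i / q:
  layer 1 (medium sand): t_1 = 7.67 × 0.21 / 7.349e-07 = 2.192e+06 d
  layer 2 (fractured sandstone): t_2 = 3.01 × 0.08 / 7.349e-07 = 3.277e+05 d
  layer 3 (clay): t_3 = 12.1 × 0.05 / 7.349e-07 = 8.233e+05 d
Total t = Σ t_i = 3.343e+06 days = 9152 years.

9150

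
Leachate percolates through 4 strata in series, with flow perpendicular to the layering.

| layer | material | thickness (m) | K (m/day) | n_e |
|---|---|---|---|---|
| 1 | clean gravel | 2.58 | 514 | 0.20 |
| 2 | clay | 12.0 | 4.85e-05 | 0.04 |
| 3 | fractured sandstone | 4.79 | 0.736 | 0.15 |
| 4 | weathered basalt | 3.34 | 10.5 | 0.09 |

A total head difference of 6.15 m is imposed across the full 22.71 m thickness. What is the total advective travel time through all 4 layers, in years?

With flow normal to the layers, continuity requires the same specific discharge q through every layer.
Σ(b_i/K_i) = 2.58/514 + 12.0/4.85e-05 + 4.79/0.736 + 3.34/10.5 = 2.474e+05 d.
q = Δh / Σ(b_i/K_i) = 6.15 / 2.474e+05 = 2.486e-05 m/day.
In each layer the seepage velocity is v_i = q/n_i, so the layer transit time is t_i = b_i·n_i / q:
  layer 1 (clean gravel): t_1 = 2.58 × 0.20 / 2.486e-05 = 20760 d
  layer 2 (clay): t_2 = 12.0 × 0.04 / 2.486e-05 = 19312 d
  layer 3 (fractured sandstone): t_3 = 4.79 × 0.15 / 2.486e-05 = 28907 d
  layer 4 (weathered basalt): t_4 = 3.34 × 0.09 / 2.486e-05 = 12094 d
Total t = Σ t_i = 81072 days = 222.0 years.

222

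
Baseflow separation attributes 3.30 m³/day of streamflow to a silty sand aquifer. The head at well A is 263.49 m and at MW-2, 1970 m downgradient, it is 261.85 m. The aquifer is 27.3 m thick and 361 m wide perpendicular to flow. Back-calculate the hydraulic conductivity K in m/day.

0.402

Cross-sectional area A = 361 × 27.3 = 9855 m².
Hydraulic gradient i = (263.49 − 261.85) / 1970 = 1.64 / 1970 = 0.0008325.
From Q = K·A·i, K = Q / (A·i) = 3.30 / (9855 × 0.0008325) = 0.4022 m/day.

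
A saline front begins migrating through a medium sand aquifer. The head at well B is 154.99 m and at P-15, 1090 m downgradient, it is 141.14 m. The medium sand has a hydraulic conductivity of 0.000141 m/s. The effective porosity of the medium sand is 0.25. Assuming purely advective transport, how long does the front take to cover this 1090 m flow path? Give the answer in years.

Convert K: 0.000141 m/s × 86400 = 12.18 m/day.
Hydraulic gradient i = (154.99 − 141.14) / 1090 = 13.85 / 1090 = 0.01271.
Darcy flux q = K · i = 12.18 × 0.01271 = 0.1548 m/day.
Seepage velocity v = q / n_e = 0.1548 / 0.25 = 0.6192 m/day.
Travel time t = L / v = 1090 / 0.6192 = 1760 days = 4.820 years.

4.82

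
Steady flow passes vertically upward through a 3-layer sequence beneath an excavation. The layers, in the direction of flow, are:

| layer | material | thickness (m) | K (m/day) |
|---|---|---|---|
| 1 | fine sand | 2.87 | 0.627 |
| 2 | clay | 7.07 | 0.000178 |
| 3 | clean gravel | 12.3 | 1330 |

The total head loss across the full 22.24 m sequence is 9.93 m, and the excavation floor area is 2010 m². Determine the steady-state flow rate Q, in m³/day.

Flow is perpendicular to layering, so the layers act in series and the equivalent K is the thickness-weighted harmonic mean.
Total thickness L = 2.87 + 7.07 + 12.3 = 22.24 m.
Σ(b_i/K_i) = 2.87/0.627 + 7.07/0.000178 + 12.3/1330 = 39724 d.
K_eq = L / Σ(b_i/K_i) = 22.24 / 39724 = 0.0005599 m/day.
Q = K_eq · A · (Δh/L) = 0.0005599 × 2010 × (9.93/22.24) = 0.5025 m³/day.

0.502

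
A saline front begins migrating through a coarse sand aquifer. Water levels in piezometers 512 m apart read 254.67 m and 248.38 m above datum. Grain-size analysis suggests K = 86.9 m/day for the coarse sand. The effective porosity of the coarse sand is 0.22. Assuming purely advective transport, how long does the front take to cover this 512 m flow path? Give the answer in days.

106

Hydraulic gradient i = (254.67 − 248.38) / 512 = 6.29 / 512 = 0.01229.
Darcy flux q = K · i = 86.90 × 0.01229 = 1.068 m/day.
Seepage velocity v = q / n_e = 1.068 / 0.22 = 4.853 m/day.
Travel time t = L / v = 512 / 4.853 = 105.5 days.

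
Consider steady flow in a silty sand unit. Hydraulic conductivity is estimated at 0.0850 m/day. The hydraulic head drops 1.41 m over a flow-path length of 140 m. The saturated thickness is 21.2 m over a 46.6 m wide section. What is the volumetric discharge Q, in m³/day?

0.846

Cross-sectional area A = 46.6 × 21.2 = 987.9 m².
Hydraulic gradient i = Δh / L = 1.41 / 140 = 0.01007.
Darcy's law: Q = K · A · i = 0.08500 × 987.9 × 0.01007 = 0.8457 m³/day.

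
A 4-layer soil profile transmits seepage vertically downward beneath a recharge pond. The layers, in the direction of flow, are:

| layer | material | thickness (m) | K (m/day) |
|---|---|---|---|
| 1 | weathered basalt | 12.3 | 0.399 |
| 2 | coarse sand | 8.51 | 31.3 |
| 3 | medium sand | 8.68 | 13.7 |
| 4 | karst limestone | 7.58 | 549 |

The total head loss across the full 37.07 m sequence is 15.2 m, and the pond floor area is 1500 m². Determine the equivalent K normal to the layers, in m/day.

Flow is perpendicular to layering, so the layers act in series and the equivalent K is the thickness-weighted harmonic mean.
Total thickness L = 12.3 + 8.51 + 8.68 + 7.58 = 37.07 m.
Σ(b_i/K_i) = 12.3/0.399 + 8.51/31.3 + 8.68/13.7 + 7.58/549 = 31.75 d.
K_eq = L / Σ(b_i/K_i) = 37.07 / 31.75 = 1.168 m/day.

1.17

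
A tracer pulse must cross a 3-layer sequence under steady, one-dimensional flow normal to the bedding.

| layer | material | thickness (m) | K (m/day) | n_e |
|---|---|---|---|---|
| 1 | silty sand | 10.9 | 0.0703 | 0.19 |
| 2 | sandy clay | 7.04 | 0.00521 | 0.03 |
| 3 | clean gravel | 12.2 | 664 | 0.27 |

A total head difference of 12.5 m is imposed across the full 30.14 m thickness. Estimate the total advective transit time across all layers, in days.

672

With flow normal to the layers, continuity requires the same specific discharge q through every layer.
Σ(b_i/K_i) = 10.9/0.0703 + 7.04/0.00521 + 12.2/664 = 1506 d.
q = Δh / Σ(b_i/K_i) = 12.5 / 1506 = 0.008298 m/day.
In each layer the seepage velocity is v_i = q/n_i, so the layer transit time is t_i = b_i·n_i / q:
  layer 1 (silty sand): t_1 = 10.9 × 0.19 / 0.008298 = 249.6 d
  layer 2 (sandy clay): t_2 = 7.04 × 0.03 / 0.008298 = 25.45 d
  layer 3 (clean gravel): t_3 = 12.2 × 0.27 / 0.008298 = 396.9 d
Total t = Σ t_i = 672.0 days.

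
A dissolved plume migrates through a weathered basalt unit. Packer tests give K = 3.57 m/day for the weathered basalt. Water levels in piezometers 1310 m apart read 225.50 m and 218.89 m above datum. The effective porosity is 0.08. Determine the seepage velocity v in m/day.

Hydraulic gradient i = (225.50 − 218.89) / 1310 = 6.61 / 1310 = 0.005046.
Darcy flux q = K · i = 3.570 × 0.005046 = 0.01801 m/day.
Seepage velocity v = q / n_e = 0.01801 / 0.08 = 0.2252 m/day.

0.225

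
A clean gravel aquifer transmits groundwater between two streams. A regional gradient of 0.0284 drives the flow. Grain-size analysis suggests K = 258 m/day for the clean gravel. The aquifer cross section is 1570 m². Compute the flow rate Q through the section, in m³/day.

11500

Hydraulic gradient i = 0.0284.
Darcy's law: Q = K · A · i = 258.0 × 1570 × 0.02840 = 11504 m³/day.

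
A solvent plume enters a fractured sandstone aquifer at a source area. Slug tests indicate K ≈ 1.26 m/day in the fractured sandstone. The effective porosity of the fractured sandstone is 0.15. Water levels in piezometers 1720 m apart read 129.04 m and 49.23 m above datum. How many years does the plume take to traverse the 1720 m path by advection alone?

Hydraulic gradient i = (129.04 − 49.23) / 1720 = 79.81 / 1720 = 0.04640.
Darcy flux q = K · i = 1.260 × 0.04640 = 0.05847 m/day.
Seepage velocity v = q / n_e = 0.05847 / 0.15 = 0.3898 m/day.
Travel time t = L / v = 1720 / 0.3898 = 4413 days = 12.08 years.

12.1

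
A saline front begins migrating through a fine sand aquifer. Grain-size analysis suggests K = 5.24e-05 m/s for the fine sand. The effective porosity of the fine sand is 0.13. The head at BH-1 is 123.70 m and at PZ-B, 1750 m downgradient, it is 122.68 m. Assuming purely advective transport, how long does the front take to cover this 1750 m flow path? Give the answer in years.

Convert K: 5.24e-05 m/s × 86400 = 4.527 m/day.
Hydraulic gradient i = (123.70 − 122.68) / 1750 = 1.02 / 1750 = 0.0005829.
Darcy flux q = K · i = 4.527 × 0.0005829 = 0.002639 m/day.
Seepage velocity v = q / n_e = 0.002639 / 0.13 = 0.02030 m/day.
Travel time t = L / v = 1750 / 0.02030 = 86213 days = 236.0 years.

236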